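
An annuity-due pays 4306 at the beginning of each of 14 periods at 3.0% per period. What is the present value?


PV_due = PMT * (1-(1+i)^(-n))/i * (1+i)
PV_immediate = 48640.8909
PV_due = 48640.8909 * 1.03
= 50100.1177


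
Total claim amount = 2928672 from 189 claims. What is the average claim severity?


severity = total / number
= 2928672 / 189
= 15495.619


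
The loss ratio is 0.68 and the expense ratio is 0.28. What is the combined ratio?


Combined ratio = loss ratio + expense ratio
= 0.68 + 0.28
= 0.96


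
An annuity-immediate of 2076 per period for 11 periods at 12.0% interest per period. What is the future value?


FV = PMT * ((1+i)^n - 1) / i
= 2076 * ((1.12)^11 - 1) / 0.12
= 2076 * (3.47855 - 1) / 0.12
= 42878.9149


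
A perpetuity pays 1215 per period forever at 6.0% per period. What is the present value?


PV = PMT / i
= 1215 / 0.06
= 20250.0


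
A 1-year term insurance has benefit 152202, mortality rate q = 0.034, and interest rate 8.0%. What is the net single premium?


NSP = benefit * q * v
v = 1/(1+i) = 0.925926
NSP = 152202 * 0.034 * 0.925926
= 4791.5444


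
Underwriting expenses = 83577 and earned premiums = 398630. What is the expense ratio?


Expense ratio = expenses / premiums
= 83577 / 398630
= 0.2097


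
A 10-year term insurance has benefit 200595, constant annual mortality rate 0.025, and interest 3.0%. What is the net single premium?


NSP = benefit * sum_{k=0}^{n-1} k_p_x * q * v^(k+1)
With constant q=0.025, v=0.970874
Sum = 0.191972
NSP = 200595 * 0.191972
= 38508.5735


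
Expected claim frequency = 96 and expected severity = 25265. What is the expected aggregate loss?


E[S] = E[N] * E[X]
= 96 * 25265
= 2.4254e+06


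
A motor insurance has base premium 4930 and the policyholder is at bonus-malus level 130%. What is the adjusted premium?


adjusted = base * BM_level / 100
= 4930 * 130 / 100
= 4930 * 1.3
= 6409.0


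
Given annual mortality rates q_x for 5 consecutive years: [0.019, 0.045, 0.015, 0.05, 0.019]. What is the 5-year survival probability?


p_k = 1 - q_k for each year
Survival = product of (1 - q_k)
= 0.981 * 0.955 * 0.985 * 0.95 * 0.981
= 0.86


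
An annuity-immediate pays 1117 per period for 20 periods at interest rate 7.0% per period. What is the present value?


PV = PMT * (1 - (1+i)^(-n)) / i
= 1117 * (1 - (1+0.07)^(-20)) / 0.07
= 1117 * (1 - 0.258419) / 0.07
= 1117 * 10.594014
= 11833.5139


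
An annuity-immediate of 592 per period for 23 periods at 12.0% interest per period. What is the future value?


FV = PMT * ((1+i)^n - 1) / i
= 592 * ((1.12)^23 - 1) / 0.12
= 592 * (13.552347 - 1) / 0.12
= 61924.9132


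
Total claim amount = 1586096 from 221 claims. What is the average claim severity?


severity = total / number
= 1586096 / 221
= 7176.905


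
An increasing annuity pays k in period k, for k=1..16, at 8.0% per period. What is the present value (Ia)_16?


(Ia)_n = sum_{k=1}^{n} k * v^k, v = 1/(1+i)
v = 0.925926
Sum computed term by term:
(Ia)_16 = 61.1154


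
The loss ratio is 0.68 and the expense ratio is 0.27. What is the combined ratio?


Combined ratio = loss ratio + expense ratio
= 0.68 + 0.27
= 0.95


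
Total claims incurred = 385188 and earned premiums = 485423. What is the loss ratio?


Loss ratio = claims / premiums
= 385188 / 485423
= 0.7935


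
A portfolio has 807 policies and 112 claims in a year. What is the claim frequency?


frequency = claims / policies
= 112 / 807
= 0.1388


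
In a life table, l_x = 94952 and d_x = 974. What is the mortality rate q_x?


q_x = d_x / l_x
= 974 / 94952
= 0.0103


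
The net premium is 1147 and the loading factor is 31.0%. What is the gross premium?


Gross = net * (1 + loading)
= 1147 * (1 + 0.31)
= 1147 * 1.31
= 1502.57


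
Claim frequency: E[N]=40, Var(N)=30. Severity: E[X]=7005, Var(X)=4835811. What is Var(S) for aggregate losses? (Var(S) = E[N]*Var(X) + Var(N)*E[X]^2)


Var(S) = E[N]*Var(X) + Var(N)*E[X]^2
= 40*4835811 + 30*7005^2
= 193432440 + 1472100750
= 1.6655e+09


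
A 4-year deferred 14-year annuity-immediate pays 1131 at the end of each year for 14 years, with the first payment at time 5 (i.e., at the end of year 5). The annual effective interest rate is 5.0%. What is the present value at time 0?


PV at time 4 of the 14-year annuity-immediate:
a_n = 1131 * (1-(1+0.05)^(-14))/0.05 = 11195.3629
Discount back 4 years to time 0:
PV = 11195.3629 * (1+0.05)^(-4)
= 11195.3629 * 0.822702
= 9210.4528


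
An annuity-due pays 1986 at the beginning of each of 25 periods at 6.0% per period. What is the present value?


PV_due = PMT * (1-(1+i)^(-n))/i * (1+i)
PV_immediate = 25387.7453
PV_due = 25387.7453 * 1.06
= 26911.0101


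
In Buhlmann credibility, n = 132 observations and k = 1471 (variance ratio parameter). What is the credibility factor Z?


Z = n / (n + k)
= 132 / (132 + 1471)
= 132 / 1603
= 0.0823


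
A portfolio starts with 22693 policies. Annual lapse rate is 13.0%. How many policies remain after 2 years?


remaining = initial * (1 - lapse)^years
= 22693 * (1 - 0.13)^2
= 22693 * 0.7569
= 17176.3317


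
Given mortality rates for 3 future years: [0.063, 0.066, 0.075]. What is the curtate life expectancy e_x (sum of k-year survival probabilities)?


e_x = sum_{k=1}^{n} k_p_x
k_p_x values:
  1_p_x = 0.937
  2_p_x = 0.875158
  3_p_x = 0.809521
e_x = 2.6217


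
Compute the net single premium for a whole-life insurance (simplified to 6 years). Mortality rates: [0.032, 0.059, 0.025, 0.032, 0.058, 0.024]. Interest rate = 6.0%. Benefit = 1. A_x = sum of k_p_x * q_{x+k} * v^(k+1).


v = 0.943396
Year 0: k_p_x=1.0, q=0.032, term=0.030189
Year 1: k_p_x=0.968, q=0.059, term=0.050829
Year 2: k_p_x=0.910888, q=0.025, term=0.01912
Year 3: k_p_x=0.888116, q=0.032, term=0.022511
Year 4: k_p_x=0.859696, q=0.058, term=0.03726
Year 5: k_p_x=0.809834, q=0.024, term=0.013702
A_x = 0.1736


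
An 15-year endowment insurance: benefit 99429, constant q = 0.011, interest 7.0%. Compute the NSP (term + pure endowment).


Term component = 9356.9028
Pure endowment = 15_p_x * v^15 * benefit = 0.847119 * 0.362446 * 99429 = 30528.1706
NSP = 39885.0734


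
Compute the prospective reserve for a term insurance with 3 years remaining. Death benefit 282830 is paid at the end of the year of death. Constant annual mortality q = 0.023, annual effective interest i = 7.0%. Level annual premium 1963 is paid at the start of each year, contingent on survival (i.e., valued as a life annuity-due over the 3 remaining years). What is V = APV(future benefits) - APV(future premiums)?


v = 1/(1+i) = 0.934579
APV(future benefits) per unit = sum_{k=0}^{2} k_p_x * q * v^(k+1) = 0.059044
APV(future benefits) = 282830 * 0.059044 = 16699.2756
Life annuity-due factor ä_{x:3} = sum_{k=0}^{2} k_p_x * v^k = 2.746807
APV(future premiums) = 1963 * 2.746807 = 5391.9816
V = 16699.2756 - 5391.9816
= 11307.294


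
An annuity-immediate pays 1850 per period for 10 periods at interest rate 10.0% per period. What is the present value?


PV = PMT * (1 - (1+i)^(-n)) / i
= 1850 * (1 - (1+0.1)^(-10)) / 0.1
= 1850 * (1 - 0.385543) / 0.1
= 1850 * 6.144567
= 11367.4491


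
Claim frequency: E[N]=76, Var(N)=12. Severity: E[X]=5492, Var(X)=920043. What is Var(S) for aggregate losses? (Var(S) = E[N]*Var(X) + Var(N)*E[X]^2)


Var(S) = E[N]*Var(X) + Var(N)*E[X]^2
= 76*920043 + 12*5492^2
= 69923268 + 361944768
= 4.3187e+08


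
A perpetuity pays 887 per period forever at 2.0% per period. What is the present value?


PV = PMT / i
= 887 / 0.02
= 44350.0


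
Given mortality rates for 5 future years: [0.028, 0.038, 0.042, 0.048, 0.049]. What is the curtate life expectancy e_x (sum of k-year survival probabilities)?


e_x = sum_{k=1}^{n} k_p_x
k_p_x values:
  1_p_x = 0.972
  2_p_x = 0.935064
  3_p_x = 0.895791
  4_p_x = 0.852793
  5_p_x = 0.811006
e_x = 4.4667


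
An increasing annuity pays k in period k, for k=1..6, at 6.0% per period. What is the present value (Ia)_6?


(Ia)_n = sum_{k=1}^{n} k * v^k, v = 1/(1+i)
v = 0.943396
Sum computed term by term:
(Ia)_6 = 16.3767


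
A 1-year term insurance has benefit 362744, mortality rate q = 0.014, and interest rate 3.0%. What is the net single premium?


NSP = benefit * q * v
v = 1/(1+i) = 0.970874
NSP = 362744 * 0.014 * 0.970874
= 4930.501


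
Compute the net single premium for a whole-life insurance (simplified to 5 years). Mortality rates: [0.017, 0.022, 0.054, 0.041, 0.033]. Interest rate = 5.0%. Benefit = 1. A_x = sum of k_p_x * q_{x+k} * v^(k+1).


v = 0.952381
Year 0: k_p_x=1.0, q=0.017, term=0.01619
Year 1: k_p_x=0.983, q=0.022, term=0.019615
Year 2: k_p_x=0.961374, q=0.054, term=0.044845
Year 3: k_p_x=0.90946, q=0.041, term=0.030677
Year 4: k_p_x=0.872172, q=0.033, term=0.022551
A_x = 0.1339


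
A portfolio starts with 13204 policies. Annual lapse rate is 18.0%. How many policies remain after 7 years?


remaining = initial * (1 - lapse)^years
= 13204 * (1 - 0.18)^7
= 13204 * 0.249285
= 3291.5654


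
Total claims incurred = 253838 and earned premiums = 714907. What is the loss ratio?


Loss ratio = claims / premiums
= 253838 / 714907
= 0.3551


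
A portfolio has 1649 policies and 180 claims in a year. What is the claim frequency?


frequency = claims / policies
= 180 / 1649
= 0.1092


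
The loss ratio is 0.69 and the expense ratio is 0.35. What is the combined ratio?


Combined ratio = loss ratio + expense ratio
= 0.69 + 0.35
= 1.04


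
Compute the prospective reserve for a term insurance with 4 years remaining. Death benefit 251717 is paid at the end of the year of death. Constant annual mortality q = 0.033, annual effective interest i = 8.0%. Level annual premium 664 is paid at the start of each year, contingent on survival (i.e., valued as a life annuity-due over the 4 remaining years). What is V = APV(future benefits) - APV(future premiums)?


v = 1/(1+i) = 0.925926
APV(future benefits) per unit = sum_{k=0}^{3} k_p_x * q * v^(k+1) = 0.104343
APV(future benefits) = 251717 * 0.104343 = 26264.941
Life annuity-due factor ä_{x:4} = sum_{k=0}^{3} k_p_x * v^k = 3.414866
APV(future premiums) = 664 * 3.414866 = 2267.4712
V = 26264.941 - 2267.4712
= 23997.4698


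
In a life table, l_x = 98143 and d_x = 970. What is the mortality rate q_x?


q_x = d_x / l_x
= 970 / 98143
= 0.0099


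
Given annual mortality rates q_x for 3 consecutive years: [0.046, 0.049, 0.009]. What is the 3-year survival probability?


p_k = 1 - q_k for each year
Survival = product of (1 - q_k)
= 0.954 * 0.951 * 0.991
= 0.8991


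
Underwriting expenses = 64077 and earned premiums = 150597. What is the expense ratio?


Expense ratio = expenses / premiums
= 64077 / 150597
= 0.4255


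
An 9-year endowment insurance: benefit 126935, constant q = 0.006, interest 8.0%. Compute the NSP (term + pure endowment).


Term component = 4659.3276
Pure endowment = 9_p_x * v^9 * benefit = 0.947278 * 0.500249 * 126935 = 60151.3041
NSP = 64810.6317


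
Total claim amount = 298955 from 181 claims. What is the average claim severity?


severity = total / number
= 298955 / 181
= 1651.6851


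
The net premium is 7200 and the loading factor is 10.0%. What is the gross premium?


Gross = net * (1 + loading)
= 7200 * (1 + 0.1)
= 7200 * 1.1
= 7920.0


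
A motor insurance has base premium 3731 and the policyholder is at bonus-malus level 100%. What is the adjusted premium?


adjusted = base * BM_level / 100
= 3731 * 100 / 100
= 3731 * 1.0
= 3731.0


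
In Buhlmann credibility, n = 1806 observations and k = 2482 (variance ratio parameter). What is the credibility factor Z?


Z = n / (n + k)
= 1806 / (1806 + 2482)
= 1806 / 4288
= 0.4212


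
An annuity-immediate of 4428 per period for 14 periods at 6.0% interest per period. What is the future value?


FV = PMT * ((1+i)^n - 1) / i
= 4428 * ((1.06)^14 - 1) / 0.06
= 4428 * (2.260904 - 1) / 0.06
= 93054.7119


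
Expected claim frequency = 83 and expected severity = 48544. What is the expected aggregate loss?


E[S] = E[N] * E[X]
= 83 * 48544
= 4.0292e+06


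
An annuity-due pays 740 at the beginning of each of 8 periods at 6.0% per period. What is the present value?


PV_due = PMT * (1-(1+i)^(-n))/i * (1+i)
PV_immediate = 4595.2474
PV_due = 4595.2474 * 1.06
= 4870.9623


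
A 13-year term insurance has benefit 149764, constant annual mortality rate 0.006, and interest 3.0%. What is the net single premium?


NSP = benefit * sum_{k=0}^{n-1} k_p_x * q * v^(k+1)
With constant q=0.006, v=0.970874
Sum = 0.061715
NSP = 149764 * 0.061715
= 9242.7401


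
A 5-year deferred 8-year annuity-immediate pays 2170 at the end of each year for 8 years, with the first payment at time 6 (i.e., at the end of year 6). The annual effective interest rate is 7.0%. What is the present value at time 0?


PV at time 5 of the 8-year annuity-immediate:
a_n = 2170 * (1-(1+0.07)^(-8))/0.07 = 12957.7178
Discount back 5 years to time 0:
PV = 12957.7178 * (1+0.07)^(-5)
= 12957.7178 * 0.712986
= 9238.6737


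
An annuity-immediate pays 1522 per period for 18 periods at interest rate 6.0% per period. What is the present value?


PV = PMT * (1 - (1+i)^(-n)) / i
= 1522 * (1 - (1+0.06)^(-18)) / 0.06
= 1522 * (1 - 0.350344) / 0.06
= 1522 * 10.827603
= 16479.6125


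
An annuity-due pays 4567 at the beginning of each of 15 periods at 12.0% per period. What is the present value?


PV_due = PMT * (1-(1+i)^(-n))/i * (1+i)
PV_immediate = 31105.2181
PV_due = 31105.2181 * 1.12
= 34837.8443


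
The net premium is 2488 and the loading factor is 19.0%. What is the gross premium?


Gross = net * (1 + loading)
= 2488 * (1 + 0.19)
= 2488 * 1.19
= 2960.72


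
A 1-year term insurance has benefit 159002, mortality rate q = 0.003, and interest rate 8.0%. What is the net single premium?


NSP = benefit * q * v
v = 1/(1+i) = 0.925926
NSP = 159002 * 0.003 * 0.925926
= 441.6722


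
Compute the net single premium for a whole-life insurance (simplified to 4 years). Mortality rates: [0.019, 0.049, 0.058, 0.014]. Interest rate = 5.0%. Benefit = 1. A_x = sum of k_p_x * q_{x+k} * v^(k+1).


v = 0.952381
Year 0: k_p_x=1.0, q=0.019, term=0.018095
Year 1: k_p_x=0.981, q=0.049, term=0.0436
Year 2: k_p_x=0.932931, q=0.058, term=0.046742
Year 3: k_p_x=0.878821, q=0.014, term=0.010122
A_x = 0.1186


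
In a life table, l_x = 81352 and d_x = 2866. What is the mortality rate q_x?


q_x = d_x / l_x
= 2866 / 81352
= 0.0352


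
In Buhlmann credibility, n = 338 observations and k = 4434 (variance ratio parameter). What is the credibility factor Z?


Z = n / (n + k)
= 338 / (338 + 4434)
= 338 / 4772
= 0.0708


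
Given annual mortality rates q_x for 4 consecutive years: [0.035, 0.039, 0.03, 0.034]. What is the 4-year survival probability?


p_k = 1 - q_k for each year
Survival = product of (1 - q_k)
= 0.965 * 0.961 * 0.97 * 0.966
= 0.869


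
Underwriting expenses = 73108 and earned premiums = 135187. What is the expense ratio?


Expense ratio = expenses / premiums
= 73108 / 135187
= 0.5408


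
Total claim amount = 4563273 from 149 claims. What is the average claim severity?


severity = total / number
= 4563273 / 149
= 30625.9933


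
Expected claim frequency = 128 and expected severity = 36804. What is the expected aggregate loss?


E[S] = E[N] * E[X]
= 128 * 36804
= 4.7109e+06


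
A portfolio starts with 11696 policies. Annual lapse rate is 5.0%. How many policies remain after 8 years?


remaining = initial * (1 - lapse)^years
= 11696 * (1 - 0.05)^8
= 11696 * 0.66342
= 7759.3654


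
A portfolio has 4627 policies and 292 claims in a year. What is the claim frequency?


frequency = claims / policies
= 292 / 4627
= 0.0631


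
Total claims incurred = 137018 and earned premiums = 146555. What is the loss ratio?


Loss ratio = claims / premiums
= 137018 / 146555
= 0.9349


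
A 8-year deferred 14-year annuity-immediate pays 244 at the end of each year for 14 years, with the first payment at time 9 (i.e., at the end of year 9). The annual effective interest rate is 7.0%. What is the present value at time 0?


PV at time 8 of the 14-year annuity-immediate:
a_n = 244 * (1-(1+0.07)^(-14))/0.07 = 2133.8942
Discount back 8 years to time 0:
PV = 2133.8942 * (1+0.07)^(-8)
= 2133.8942 * 0.582009
= 1241.9458


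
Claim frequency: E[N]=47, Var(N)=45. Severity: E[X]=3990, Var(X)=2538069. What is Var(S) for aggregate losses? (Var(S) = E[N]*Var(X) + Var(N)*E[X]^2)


Var(S) = E[N]*Var(X) + Var(N)*E[X]^2
= 47*2538069 + 45*3990^2
= 119289243 + 716404500
= 8.3569e+08


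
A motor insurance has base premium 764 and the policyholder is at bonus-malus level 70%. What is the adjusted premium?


adjusted = base * BM_level / 100
= 764 * 70 / 100
= 764 * 0.7
= 534.8


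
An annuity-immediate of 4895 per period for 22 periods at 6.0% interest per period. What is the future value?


FV = PMT * ((1+i)^n - 1) / i
= 4895 * ((1.06)^22 - 1) / 0.06
= 4895 * (3.603537 - 1) / 0.06
= 212405.2609


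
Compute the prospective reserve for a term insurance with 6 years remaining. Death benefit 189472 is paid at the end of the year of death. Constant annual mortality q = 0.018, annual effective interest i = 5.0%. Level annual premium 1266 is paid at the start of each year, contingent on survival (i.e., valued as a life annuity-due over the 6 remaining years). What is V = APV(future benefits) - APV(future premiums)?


v = 1/(1+i) = 0.952381
APV(future benefits) per unit = sum_{k=0}^{5} k_p_x * q * v^(k+1) = 0.087574
APV(future benefits) = 189472 * 0.087574 = 16592.8219
Life annuity-due factor ä_{x:6} = sum_{k=0}^{5} k_p_x * v^k = 5.108484
APV(future premiums) = 1266 * 5.108484 = 6467.3403
V = 16592.8219 - 6467.3403
= 10125.4816


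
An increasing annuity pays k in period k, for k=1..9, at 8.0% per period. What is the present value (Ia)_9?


(Ia)_n = sum_{k=1}^{n} k * v^k, v = 1/(1+i)
v = 0.925926
Sum computed term by term:
(Ia)_9 = 28.055


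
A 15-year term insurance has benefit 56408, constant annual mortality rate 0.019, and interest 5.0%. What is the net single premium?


NSP = benefit * sum_{k=0}^{n-1} k_p_x * q * v^(k+1)
With constant q=0.019, v=0.952381
Sum = 0.176028
NSP = 56408 * 0.176028
= 9929.3769


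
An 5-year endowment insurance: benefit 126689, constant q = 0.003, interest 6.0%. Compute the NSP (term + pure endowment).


Term component = 1591.9598
Pure endowment = 5_p_x * v^5 * benefit = 0.98509 * 0.747258 * 126689 = 93257.8445
NSP = 94849.8043


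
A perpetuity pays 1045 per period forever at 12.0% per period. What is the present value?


PV = PMT / i
= 1045 / 0.12
= 8708.3333


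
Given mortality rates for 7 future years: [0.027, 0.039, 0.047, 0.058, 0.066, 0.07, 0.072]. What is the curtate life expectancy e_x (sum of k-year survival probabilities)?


e_x = sum_{k=1}^{n} k_p_x
k_p_x values:
  1_p_x = 0.973
  2_p_x = 0.935053
  3_p_x = 0.891106
  4_p_x = 0.839421
  5_p_x = 0.78402
  6_p_x = 0.729138
  7_p_x = 0.67664
e_x = 5.8284


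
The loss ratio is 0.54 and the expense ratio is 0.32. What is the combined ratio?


Combined ratio = loss ratio + expense ratio
= 0.54 + 0.32
= 0.86


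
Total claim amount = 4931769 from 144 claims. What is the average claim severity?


severity = total / number
= 4931769 / 144
= 34248.3958


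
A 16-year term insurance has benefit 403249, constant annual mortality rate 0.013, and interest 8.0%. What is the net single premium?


NSP = benefit * sum_{k=0}^{n-1} k_p_x * q * v^(k+1)
With constant q=0.013, v=0.925926
Sum = 0.106691
NSP = 403249 * 0.106691
= 43022.8485


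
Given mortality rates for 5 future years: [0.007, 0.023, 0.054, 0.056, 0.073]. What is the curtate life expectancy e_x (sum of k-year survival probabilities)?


e_x = sum_{k=1}^{n} k_p_x
k_p_x values:
  1_p_x = 0.993
  2_p_x = 0.970161
  3_p_x = 0.917772
  4_p_x = 0.866377
  5_p_x = 0.803132
e_x = 4.5504


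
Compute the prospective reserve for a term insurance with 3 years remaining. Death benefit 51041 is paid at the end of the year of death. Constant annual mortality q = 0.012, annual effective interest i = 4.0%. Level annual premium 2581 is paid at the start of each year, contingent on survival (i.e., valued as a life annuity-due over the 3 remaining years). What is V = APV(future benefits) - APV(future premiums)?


v = 1/(1+i) = 0.961538
APV(future benefits) per unit = sum_{k=0}^{2} k_p_x * q * v^(k+1) = 0.032913
APV(future benefits) = 51041 * 0.032913 = 1679.936
Life annuity-due factor ä_{x:3} = sum_{k=0}^{2} k_p_x * v^k = 2.8525
APV(future premiums) = 2581 * 2.8525 = 7362.3025
V = 1679.936 - 7362.3025
= -5682.3665


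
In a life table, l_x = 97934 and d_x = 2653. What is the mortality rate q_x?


q_x = d_x / l_x
= 2653 / 97934
= 0.0271


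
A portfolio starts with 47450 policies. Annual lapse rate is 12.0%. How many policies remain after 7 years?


remaining = initial * (1 - lapse)^years
= 47450 * (1 - 0.12)^7
= 47450 * 0.408676
= 19391.657


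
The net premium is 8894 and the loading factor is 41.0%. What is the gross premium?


Gross = net * (1 + loading)
= 8894 * (1 + 0.41)
= 8894 * 1.41
= 12540.54


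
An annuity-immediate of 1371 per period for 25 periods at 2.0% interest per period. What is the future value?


FV = PMT * ((1+i)^n - 1) / i
= 1371 * ((1.02)^25 - 1) / 0.02
= 1371 * (1.640606 - 1) / 0.02
= 43913.5409


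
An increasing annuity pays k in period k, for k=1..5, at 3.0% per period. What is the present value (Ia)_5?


(Ia)_n = sum_{k=1}^{n} k * v^k, v = 1/(1+i)
v = 0.970874
Sum computed term by term:
(Ia)_5 = 13.4685


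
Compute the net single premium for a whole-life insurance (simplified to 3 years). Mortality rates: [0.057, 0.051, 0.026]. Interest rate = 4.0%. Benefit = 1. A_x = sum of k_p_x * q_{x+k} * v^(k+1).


v = 0.961538
Year 0: k_p_x=1.0, q=0.057, term=0.054808
Year 1: k_p_x=0.943, q=0.051, term=0.044465
Year 2: k_p_x=0.894907, q=0.026, term=0.020685
A_x = 0.12


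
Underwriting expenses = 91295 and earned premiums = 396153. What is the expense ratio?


Expense ratio = expenses / premiums
= 91295 / 396153
= 0.2305


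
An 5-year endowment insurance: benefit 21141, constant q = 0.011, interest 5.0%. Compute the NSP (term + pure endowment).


Term component = 985.9784
Pure endowment = 5_p_x * v^5 * benefit = 0.946197 * 0.783526 * 21141 = 15673.3015
NSP = 16659.2799


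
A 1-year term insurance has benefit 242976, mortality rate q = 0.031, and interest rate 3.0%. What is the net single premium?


NSP = benefit * q * v
v = 1/(1+i) = 0.970874
NSP = 242976 * 0.031 * 0.970874
= 7312.8699


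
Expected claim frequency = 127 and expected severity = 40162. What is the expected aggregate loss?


E[S] = E[N] * E[X]
= 127 * 40162
= 5.1006e+06


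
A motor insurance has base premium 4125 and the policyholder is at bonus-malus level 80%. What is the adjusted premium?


adjusted = base * BM_level / 100
= 4125 * 80 / 100
= 4125 * 0.8
= 3300.0


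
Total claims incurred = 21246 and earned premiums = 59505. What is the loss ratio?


Loss ratio = claims / premiums
= 21246 / 59505
= 0.357


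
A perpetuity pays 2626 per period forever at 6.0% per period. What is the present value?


PV = PMT / i
= 2626 / 0.06
= 43766.6667


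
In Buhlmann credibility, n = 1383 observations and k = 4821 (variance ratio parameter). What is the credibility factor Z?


Z = n / (n + k)
= 1383 / (1383 + 4821)
= 1383 / 6204
= 0.2229


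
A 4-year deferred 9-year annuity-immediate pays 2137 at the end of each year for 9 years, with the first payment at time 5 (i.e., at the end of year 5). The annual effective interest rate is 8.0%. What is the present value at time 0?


PV at time 4 of the 9-year annuity-immediate:
a_n = 2137 * (1-(1+0.08)^(-9))/0.08 = 13349.5995
Discount back 4 years to time 0:
PV = 13349.5995 * (1+0.08)^(-4)
= 13349.5995 * 0.73503
= 9812.3541


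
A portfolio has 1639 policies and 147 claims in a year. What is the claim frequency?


frequency = claims / policies
= 147 / 1639
= 0.0897


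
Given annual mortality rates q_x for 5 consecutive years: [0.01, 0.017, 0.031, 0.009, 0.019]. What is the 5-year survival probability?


p_k = 1 - q_k for each year
Survival = product of (1 - q_k)
= 0.99 * 0.983 * 0.969 * 0.991 * 0.981
= 0.9168


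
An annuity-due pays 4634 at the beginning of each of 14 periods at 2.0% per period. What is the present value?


PV_due = PMT * (1-(1+i)^(-n))/i * (1+i)
PV_immediate = 56100.3568
PV_due = 56100.3568 * 1.02
= 57222.3639


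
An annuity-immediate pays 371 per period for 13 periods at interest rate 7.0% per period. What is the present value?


PV = PMT * (1 - (1+i)^(-n)) / i
= 371 * (1 - (1+0.07)^(-13)) / 0.07
= 371 * (1 - 0.414964) / 0.07
= 371 * 8.357651
= 3100.6884


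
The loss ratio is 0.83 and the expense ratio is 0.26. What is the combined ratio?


Combined ratio = loss ratio + expense ratio
= 0.83 + 0.26
= 1.09


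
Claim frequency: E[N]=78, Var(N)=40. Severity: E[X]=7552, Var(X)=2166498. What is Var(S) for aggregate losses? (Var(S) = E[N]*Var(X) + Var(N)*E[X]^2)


Var(S) = E[N]*Var(X) + Var(N)*E[X]^2
= 78*2166498 + 40*7552^2
= 168986844 + 2281308160
= 2.4503e+09


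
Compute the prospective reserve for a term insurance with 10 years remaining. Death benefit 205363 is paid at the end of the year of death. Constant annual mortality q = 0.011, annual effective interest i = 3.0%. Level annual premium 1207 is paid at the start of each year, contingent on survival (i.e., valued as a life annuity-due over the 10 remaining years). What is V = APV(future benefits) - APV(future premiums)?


v = 1/(1+i) = 0.970874
APV(future benefits) per unit = sum_{k=0}^{9} k_p_x * q * v^(k+1) = 0.089562
APV(future benefits) = 205363 * 0.089562 = 18392.6887
Life annuity-due factor ä_{x:10} = sum_{k=0}^{9} k_p_x * v^k = 8.386245
APV(future premiums) = 1207 * 8.386245 = 10122.198
V = 18392.6887 - 10122.198
= 8270.4906


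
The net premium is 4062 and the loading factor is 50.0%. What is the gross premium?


Gross = net * (1 + loading)
= 4062 * (1 + 0.5)
= 4062 * 1.5
= 6093.0


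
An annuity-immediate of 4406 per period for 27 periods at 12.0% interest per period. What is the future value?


FV = PMT * ((1+i)^n - 1) / i
= 4406 * ((1.12)^27 - 1) / 0.12
= 4406 * (21.324881 - 1) / 0.12
= 746261.8731


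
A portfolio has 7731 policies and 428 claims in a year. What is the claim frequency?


frequency = claims / policies
= 428 / 7731
= 0.0554


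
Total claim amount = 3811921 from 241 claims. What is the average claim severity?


severity = total / number
= 3811921 / 241
= 15817.0996


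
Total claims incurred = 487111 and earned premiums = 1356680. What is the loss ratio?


Loss ratio = claims / premiums
= 487111 / 1356680
= 0.359


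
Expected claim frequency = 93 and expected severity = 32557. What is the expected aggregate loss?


E[S] = E[N] * E[X]
= 93 * 32557
= 3.0278e+06


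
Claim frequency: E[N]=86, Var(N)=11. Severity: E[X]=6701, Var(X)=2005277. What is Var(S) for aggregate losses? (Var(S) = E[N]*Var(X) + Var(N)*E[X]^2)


Var(S) = E[N]*Var(X) + Var(N)*E[X]^2
= 86*2005277 + 11*6701^2
= 172453822 + 493937411
= 6.6639e+08


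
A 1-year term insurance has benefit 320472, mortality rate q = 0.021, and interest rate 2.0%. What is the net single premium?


NSP = benefit * q * v
v = 1/(1+i) = 0.980392
NSP = 320472 * 0.021 * 0.980392
= 6597.9529


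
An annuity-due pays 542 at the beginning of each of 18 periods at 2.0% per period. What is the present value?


PV_due = PMT * (1-(1+i)^(-n))/i * (1+i)
PV_immediate = 8125.6809
PV_due = 8125.6809 * 1.02
= 8288.1946


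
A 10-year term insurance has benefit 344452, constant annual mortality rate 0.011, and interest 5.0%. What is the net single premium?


NSP = benefit * sum_{k=0}^{n-1} k_p_x * q * v^(k+1)
With constant q=0.011, v=0.952381
Sum = 0.081214
NSP = 344452 * 0.081214
= 27974.4547


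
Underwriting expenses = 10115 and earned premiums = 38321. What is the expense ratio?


Expense ratio = expenses / premiums
= 10115 / 38321
= 0.264


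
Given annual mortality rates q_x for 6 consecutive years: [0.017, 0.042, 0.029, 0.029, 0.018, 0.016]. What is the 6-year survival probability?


p_k = 1 - q_k for each year
Survival = product of (1 - q_k)
= 0.983 * 0.958 * 0.971 * 0.971 * 0.982 * 0.984
= 0.858


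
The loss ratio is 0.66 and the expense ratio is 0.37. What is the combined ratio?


Combined ratio = loss ratio + expense ratio
= 0.66 + 0.37
= 1.03


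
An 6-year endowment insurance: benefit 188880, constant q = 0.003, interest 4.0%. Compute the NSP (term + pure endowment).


Term component = 2949.2277
Pure endowment = 6_p_x * v^6 * benefit = 0.982134 * 0.790315 * 188880 = 146607.7363
NSP = 149556.964


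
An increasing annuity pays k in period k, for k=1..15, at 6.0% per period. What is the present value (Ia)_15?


(Ia)_n = sum_{k=1}^{n} k * v^k, v = 1/(1+i)
v = 0.943396
Sum computed term by term:
(Ia)_15 = 67.2668


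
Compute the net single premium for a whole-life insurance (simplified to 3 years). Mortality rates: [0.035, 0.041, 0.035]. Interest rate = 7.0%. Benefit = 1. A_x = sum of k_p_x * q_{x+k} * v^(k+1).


v = 0.934579
Year 0: k_p_x=1.0, q=0.035, term=0.03271
Year 1: k_p_x=0.965, q=0.041, term=0.034558
Year 2: k_p_x=0.925435, q=0.035, term=0.02644
A_x = 0.0937


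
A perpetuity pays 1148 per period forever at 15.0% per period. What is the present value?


PV = PMT / i
= 1148 / 0.15
= 7653.3333


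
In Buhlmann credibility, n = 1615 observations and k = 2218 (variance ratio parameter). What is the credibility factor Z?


Z = n / (n + k)
= 1615 / (1615 + 2218)
= 1615 / 3833
= 0.4213


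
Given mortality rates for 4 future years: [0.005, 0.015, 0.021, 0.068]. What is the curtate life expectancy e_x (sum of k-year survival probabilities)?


e_x = sum_{k=1}^{n} k_p_x
k_p_x values:
  1_p_x = 0.995
  2_p_x = 0.980075
  3_p_x = 0.959493
  4_p_x = 0.894248
e_x = 3.8288


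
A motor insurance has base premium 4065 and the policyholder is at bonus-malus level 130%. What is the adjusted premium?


adjusted = base * BM_level / 100
= 4065 * 130 / 100
= 4065 * 1.3
= 5284.5


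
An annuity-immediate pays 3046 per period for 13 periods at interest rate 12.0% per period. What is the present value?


PV = PMT * (1 - (1+i)^(-n)) / i
= 3046 * (1 - (1+0.12)^(-13)) / 0.12
= 3046 * (1 - 0.229174) / 0.12
= 3046 * 6.423548
= 19566.1285


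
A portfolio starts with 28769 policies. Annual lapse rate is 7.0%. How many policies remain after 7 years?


remaining = initial * (1 - lapse)^years
= 28769 * (1 - 0.07)^7
= 28769 * 0.601701
= 17310.3323


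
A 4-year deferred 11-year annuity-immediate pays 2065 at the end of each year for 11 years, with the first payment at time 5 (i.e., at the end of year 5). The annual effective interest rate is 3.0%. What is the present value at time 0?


PV at time 4 of the 11-year annuity-immediate:
a_n = 2065 * (1-(1+0.03)^(-11))/0.03 = 19106.6688
Discount back 4 years to time 0:
PV = 19106.6688 * (1+0.03)^(-4)
= 19106.6688 * 0.888487
= 16976.0278


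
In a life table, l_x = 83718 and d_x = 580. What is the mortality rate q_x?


q_x = d_x / l_x
= 580 / 83718
= 0.0069


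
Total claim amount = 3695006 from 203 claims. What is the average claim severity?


severity = total / number
= 3695006 / 203
= 18202.0


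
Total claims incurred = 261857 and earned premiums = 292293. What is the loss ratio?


Loss ratio = claims / premiums
= 261857 / 292293
= 0.8959


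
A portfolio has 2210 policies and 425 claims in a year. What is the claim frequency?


frequency = claims / policies
= 425 / 2210
= 0.1923


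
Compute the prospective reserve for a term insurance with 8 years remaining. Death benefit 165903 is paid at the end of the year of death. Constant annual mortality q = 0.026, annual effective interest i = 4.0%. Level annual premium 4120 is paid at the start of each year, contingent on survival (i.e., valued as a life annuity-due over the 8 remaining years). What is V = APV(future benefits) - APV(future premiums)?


v = 1/(1+i) = 0.961538
APV(future benefits) per unit = sum_{k=0}^{7} k_p_x * q * v^(k+1) = 0.16079
APV(future benefits) = 165903 * 0.16079 = 26675.5378
Life annuity-due factor ä_{x:8} = sum_{k=0}^{7} k_p_x * v^k = 6.431599
APV(future premiums) = 4120 * 6.431599 = 26498.1865
V = 26675.5378 - 26498.1865
= 177.3513


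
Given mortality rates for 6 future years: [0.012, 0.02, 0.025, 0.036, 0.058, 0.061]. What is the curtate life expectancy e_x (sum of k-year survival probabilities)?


e_x = sum_{k=1}^{n} k_p_x
k_p_x values:
  1_p_x = 0.988
  2_p_x = 0.96824
  3_p_x = 0.944034
  4_p_x = 0.910049
  5_p_x = 0.857266
  6_p_x = 0.804973
e_x = 5.4726


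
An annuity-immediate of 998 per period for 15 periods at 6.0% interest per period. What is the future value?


FV = PMT * ((1+i)^n - 1) / i
= 998 * ((1.06)^15 - 1) / 0.06
= 998 * (2.396558 - 1) / 0.06
= 23229.4179


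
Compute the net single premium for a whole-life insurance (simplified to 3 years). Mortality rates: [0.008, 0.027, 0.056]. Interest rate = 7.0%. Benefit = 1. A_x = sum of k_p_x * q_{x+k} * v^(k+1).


v = 0.934579
Year 0: k_p_x=1.0, q=0.008, term=0.007477
Year 1: k_p_x=0.992, q=0.027, term=0.023394
Year 2: k_p_x=0.965216, q=0.056, term=0.044123
A_x = 0.075


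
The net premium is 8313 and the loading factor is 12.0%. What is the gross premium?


Gross = net * (1 + loading)
= 8313 * (1 + 0.12)
= 8313 * 1.12
= 9310.56


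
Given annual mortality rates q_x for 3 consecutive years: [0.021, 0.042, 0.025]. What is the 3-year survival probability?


p_k = 1 - q_k for each year
Survival = product of (1 - q_k)
= 0.979 * 0.958 * 0.975
= 0.9144


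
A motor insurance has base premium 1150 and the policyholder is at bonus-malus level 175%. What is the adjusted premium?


adjusted = base * BM_level / 100
= 1150 * 175 / 100
= 1150 * 1.75
= 2012.5


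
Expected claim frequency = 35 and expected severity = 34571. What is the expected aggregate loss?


E[S] = E[N] * E[X]
= 35 * 34571
= 1.2100e+06


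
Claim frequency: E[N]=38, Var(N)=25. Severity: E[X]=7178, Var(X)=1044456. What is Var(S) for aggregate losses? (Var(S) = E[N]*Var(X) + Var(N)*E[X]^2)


Var(S) = E[N]*Var(X) + Var(N)*E[X]^2
= 38*1044456 + 25*7178^2
= 39689328 + 1288092100
= 1.3278e+09


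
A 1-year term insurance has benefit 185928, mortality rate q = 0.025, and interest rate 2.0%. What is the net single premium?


NSP = benefit * q * v
v = 1/(1+i) = 0.980392
NSP = 185928 * 0.025 * 0.980392
= 4557.0588


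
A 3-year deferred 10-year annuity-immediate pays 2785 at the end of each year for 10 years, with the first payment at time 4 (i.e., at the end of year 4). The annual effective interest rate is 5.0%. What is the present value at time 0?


PV at time 3 of the 10-year annuity-immediate:
a_n = 2785 * (1-(1+0.05)^(-10))/0.05 = 21505.0318
Discount back 3 years to time 0:
PV = 21505.0318 * (1+0.05)^(-3)
= 21505.0318 * 0.863838
= 18576.855


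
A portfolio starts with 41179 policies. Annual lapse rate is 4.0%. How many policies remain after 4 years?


remaining = initial * (1 - lapse)^years
= 41179 * (1 - 0.04)^4
= 41179 * 0.849347
= 34975.242


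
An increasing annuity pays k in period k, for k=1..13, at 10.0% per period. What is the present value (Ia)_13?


(Ia)_n = sum_{k=1}^{n} k * v^k, v = 1/(1+i)
v = 0.909091
Sum computed term by term:
(Ia)_13 = 40.4805


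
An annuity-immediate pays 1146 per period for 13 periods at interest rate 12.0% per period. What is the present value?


PV = PMT * (1 - (1+i)^(-n)) / i
= 1146 * (1 - (1+0.12)^(-13)) / 0.12
= 1146 * (1 - 0.229174) / 0.12
= 1146 * 6.423548
= 7361.3865


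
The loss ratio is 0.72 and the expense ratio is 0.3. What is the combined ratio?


Combined ratio = loss ratio + expense ratio
= 0.72 + 0.3
= 1.02


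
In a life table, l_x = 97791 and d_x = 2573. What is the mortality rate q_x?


q_x = d_x / l_x
= 2573 / 97791
= 0.0263


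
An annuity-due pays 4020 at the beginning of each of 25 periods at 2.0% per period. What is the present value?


PV_due = PMT * (1-(1+i)^(-n))/i * (1+i)
PV_immediate = 78484.295
PV_due = 78484.295 * 1.02
= 80053.9809


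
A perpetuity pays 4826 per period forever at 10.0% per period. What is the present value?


PV = PMT / i
= 4826 / 0.1
= 48260.0


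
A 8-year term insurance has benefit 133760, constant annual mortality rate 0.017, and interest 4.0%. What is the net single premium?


NSP = benefit * sum_{k=0}^{n-1} k_p_x * q * v^(k+1)
With constant q=0.017, v=0.961538
Sum = 0.108254
NSP = 133760 * 0.108254
= 14479.9929


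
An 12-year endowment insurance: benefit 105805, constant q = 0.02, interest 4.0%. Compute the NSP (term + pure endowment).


Term component = 17982.2034
Pure endowment = 12_p_x * v^12 * benefit = 0.784717 * 0.624597 * 105805 = 51858.3899
NSP = 69840.5932


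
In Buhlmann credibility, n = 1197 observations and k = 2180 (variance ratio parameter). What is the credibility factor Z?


Z = n / (n + k)
= 1197 / (1197 + 2180)
= 1197 / 3377
= 0.3545


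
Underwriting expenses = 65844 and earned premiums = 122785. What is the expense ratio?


Expense ratio = expenses / premiums
= 65844 / 122785
= 0.5363


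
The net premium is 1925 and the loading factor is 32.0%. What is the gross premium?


Gross = net * (1 + loading)
= 1925 * (1 + 0.32)
= 1925 * 1.32
= 2541.0


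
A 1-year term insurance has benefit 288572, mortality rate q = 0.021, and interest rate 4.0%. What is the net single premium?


NSP = benefit * q * v
v = 1/(1+i) = 0.961538
NSP = 288572 * 0.021 * 0.961538
= 5826.9346


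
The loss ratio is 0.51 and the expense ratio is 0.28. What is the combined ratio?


Combined ratio = loss ratio + expense ratio
= 0.51 + 0.28
= 0.79


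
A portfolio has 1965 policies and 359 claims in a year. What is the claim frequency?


frequency = claims / policies
= 359 / 1965
= 0.1827


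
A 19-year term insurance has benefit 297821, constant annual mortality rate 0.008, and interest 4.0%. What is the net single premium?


NSP = benefit * sum_{k=0}^{n-1} k_p_x * q * v^(k+1)
With constant q=0.008, v=0.961538
Sum = 0.098756
NSP = 297821 * 0.098756
= 29411.6535


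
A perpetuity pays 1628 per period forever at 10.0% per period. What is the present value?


PV = PMT / i
= 1628 / 0.1
= 16280.0


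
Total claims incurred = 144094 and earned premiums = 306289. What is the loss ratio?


Loss ratio = claims / premiums
= 144094 / 306289
= 0.4705


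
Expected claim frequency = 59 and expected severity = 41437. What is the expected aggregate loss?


E[S] = E[N] * E[X]
= 59 * 41437
= 2.4448e+06


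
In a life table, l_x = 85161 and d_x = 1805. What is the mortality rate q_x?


q_x = d_x / l_x
= 1805 / 85161
= 0.0212


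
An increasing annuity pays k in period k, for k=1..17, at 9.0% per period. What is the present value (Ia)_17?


(Ia)_n = sum_{k=1}^{n} k * v^k, v = 1/(1+i)
v = 0.917431
Sum computed term by term:
(Ia)_17 = 59.8257


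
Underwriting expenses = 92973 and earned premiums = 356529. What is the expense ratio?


Expense ratio = expenses / premiums
= 92973 / 356529
= 0.2608


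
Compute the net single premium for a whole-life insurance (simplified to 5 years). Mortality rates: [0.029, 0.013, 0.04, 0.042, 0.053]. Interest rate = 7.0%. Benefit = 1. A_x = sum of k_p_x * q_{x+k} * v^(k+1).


v = 0.934579
Year 0: k_p_x=1.0, q=0.029, term=0.027103
Year 1: k_p_x=0.971, q=0.013, term=0.011025
Year 2: k_p_x=0.958377, q=0.04, term=0.031293
Year 3: k_p_x=0.920042, q=0.042, term=0.02948
Year 4: k_p_x=0.8814, q=0.053, term=0.033307
A_x = 0.1322
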